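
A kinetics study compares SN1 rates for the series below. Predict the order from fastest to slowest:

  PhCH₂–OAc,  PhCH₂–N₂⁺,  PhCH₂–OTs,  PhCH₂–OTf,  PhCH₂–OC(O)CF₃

Same R in every case — rank the leaving groups.
Rank by basicity of the departing species: weakest base leaves most easily.
PhCH₂–N₂⁺ loses N₂: no meaningful conjugate acid; N₂ departs as an exceptionally stable neutral molecule
PhCH₂–OTf loses OTf⁻: pKₐ(CF₃SO₃H (triflic acid)) ≈ -14
PhCH₂–OTs loses OTs⁻: pKₐ(p-CH₃C₆H₄SO₃H (TsOH)) ≈ -2.8
PhCH₂–OC(O)CF₃ loses CF₃COO⁻: pKₐ(CF₃COOH) ≈ 0.2
PhCH₂–OAc loses AcO⁻: pKₐ(CH₃COOH) ≈ 4.8

PhCH₂–N₂⁺ > PhCH₂–OTf > PhCH₂–OTs > PhCH₂–OC(O)CF₃ > PhCH₂–OAc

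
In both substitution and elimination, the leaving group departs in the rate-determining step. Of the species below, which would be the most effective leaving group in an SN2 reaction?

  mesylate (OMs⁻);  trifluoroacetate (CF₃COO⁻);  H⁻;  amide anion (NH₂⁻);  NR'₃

mesylate (OMs⁻)

Leaving-group ability tracks the stability of the departed species; conjugate-acid pKₐ is the usual yardstick (lower pKₐ → better LG).
mesylate (OMs⁻): pKₐ(CH₃SO₃H (MsOH)) ≈ -1.9
trifluoroacetate (CF₃COO⁻): pKₐ(CF₃COOH) ≈ 0.2
NR'₃: pKₐ(R'₃NH⁺) ≈ 10.7
H⁻: pKₐ(H₂) ≈ 36
amide anion (NH₂⁻): pKₐ(NH₃) ≈ 38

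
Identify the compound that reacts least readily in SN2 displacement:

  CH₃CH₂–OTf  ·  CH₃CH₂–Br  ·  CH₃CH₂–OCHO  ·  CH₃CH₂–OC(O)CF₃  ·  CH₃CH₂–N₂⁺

CH₃CH₂–OCHO

Identical carbon frameworks mean the comparison reduces to leaving-group quality.
A good leaving group is a weak base: the lower the pKₐ of its conjugate acid, the more readily it departs.
CH₃CH₂–N₂⁺ loses N₂: no meaningful conjugate acid; N₂ departs as an exceptionally stable neutral molecule
CH₃CH₂–OTf loses OTf⁻: pKₐ(CF₃SO₃H (triflic acid)) ≈ -14
CH₃CH₂–Br loses Br⁻: pKₐ(HBr) ≈ -9
CH₃CH₂–OC(O)CF₃ loses CF₃COO⁻: pKₐ(CF₃COOH) ≈ 0.2
CH₃CH₂–OCHO loses HCOO⁻: pKₐ(HCOOH) ≈ 3.8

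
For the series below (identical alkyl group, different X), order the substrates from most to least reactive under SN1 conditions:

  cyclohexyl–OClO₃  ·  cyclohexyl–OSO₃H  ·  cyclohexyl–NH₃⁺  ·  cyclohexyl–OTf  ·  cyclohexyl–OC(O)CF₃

cyclohexyl–OTf > cyclohexyl–OClO₃ > cyclohexyl–OSO₃H > cyclohexyl–OC(O)CF₃ > cyclohexyl–NH₃⁺

Same R in every case — rank the leaving groups.
A good leaving group is a weak base: the lower the pKₐ of its conjugate acid, the more readily it departs.
cyclohexyl–OTf loses OTf⁻: pKₐ(CF₃SO₃H (triflic acid)) ≈ -14
cyclohexyl–OClO₃ loses ClO₄⁻: pKₐ(HClO₄) ≈ -10
cyclohexyl–OSO₃H loses HSO₄⁻: pKₐ(H₂SO₄) ≈ -3
cyclohexyl–OC(O)CF₃ loses CF₃COO⁻: pKₐ(CF₃COOH) ≈ 0.2
cyclohexyl–NH₃⁺ loses NH₃: pKₐ(NH₄⁺) ≈ 9.2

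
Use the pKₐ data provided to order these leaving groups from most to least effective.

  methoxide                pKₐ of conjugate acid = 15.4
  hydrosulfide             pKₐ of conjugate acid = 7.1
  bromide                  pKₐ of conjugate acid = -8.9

bromide > hydrosulfide > methoxide

Lower conjugate-acid pKₐ ⇒ weaker base ⇒ better leaving group.
Sorting by the given values: bromide (-8.9), hydrosulfide (7.1), methoxide (15.4).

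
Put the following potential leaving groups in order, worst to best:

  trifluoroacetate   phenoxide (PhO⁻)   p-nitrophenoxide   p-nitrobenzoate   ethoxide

Rank by basicity of the departing species: weakest base leaves most easily.
trifluoroacetate: pKₐ(CF₃COOH) ≈ 0.2
p-nitrobenzoate: pKₐ(p-nitrobenzoic acid) ≈ 3.4
p-nitrophenoxide: pKₐ(p-nitrophenol) ≈ 7.2
phenoxide (PhO⁻): pKₐ(C₆H₅OH (phenol)) ≈ 10
ethoxide: pKₐ(CH₃CH₂OH) ≈ 16
The question asks for worst first, so the sequence is read in increasing leaving-group ability.

ethoxide < phenoxide (PhO⁻) < p-nitrophenoxide < p-nitrobenzoate < trifluoroacetate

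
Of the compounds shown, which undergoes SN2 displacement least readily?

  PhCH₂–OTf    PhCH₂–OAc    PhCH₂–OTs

PhCH₂–OAc

Same R in every case — rank the leaving groups.
A good leaving group is a weak base: the lower the pKₐ of its conjugate acid, the more readily it departs.
PhCH₂–OTf loses OTf⁻: pKₐ(CF₃SO₃H (triflic acid)) ≈ -14
PhCH₂–OTs loses OTs⁻: pKₐ(p-CH₃C₆H₄SO₃H (TsOH)) ≈ -2.8
PhCH₂–OAc loses AcO⁻: pKₐ(CH₃COOH) ≈ 4.8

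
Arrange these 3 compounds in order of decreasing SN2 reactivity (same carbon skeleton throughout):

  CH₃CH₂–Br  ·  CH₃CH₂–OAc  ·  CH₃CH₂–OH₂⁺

CH₃CH₂–Br > CH₃CH₂–OH₂⁺ > CH₃CH₂–OAc

Identical carbon frameworks mean the comparison reduces to leaving-group quality.
Rank by basicity of the departing species: weakest base leaves most easily.
CH₃CH₂–Br loses Br⁻: pKₐ(HBr) ≈ -9
CH₃CH₂–OH₂⁺ loses H₂O: pKₐ(H₃O⁺) ≈ -1.7
CH₃CH₂–OAc loses AcO⁻: pKₐ(CH₃COOH) ≈ 4.8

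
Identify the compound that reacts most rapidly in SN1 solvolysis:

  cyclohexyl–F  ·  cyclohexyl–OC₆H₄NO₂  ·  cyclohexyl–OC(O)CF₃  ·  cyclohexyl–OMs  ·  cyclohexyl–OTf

cyclohexyl–OTf

With the same alkyl group throughout, only the leaving group differentiates the rates.
Leaving-group ability tracks the stability of the departed species; conjugate-acid pKₐ is the usual yardstick (lower pKₐ → better LG).
cyclohexyl–OTf loses OTf⁻: pKₐ(CF₃SO₃H (triflic acid)) ≈ -14
cyclohexyl–OMs loses OMs⁻: pKₐ(CH₃SO₃H (MsOH)) ≈ -1.9
cyclohexyl–OC(O)CF₃ loses CF₃COO⁻: pKₐ(CF₃COOH) ≈ 0.2
cyclohexyl–F loses F⁻: pKₐ(HF) ≈ 3.2
cyclohexyl–OC₆H₄NO₂ loses p-O₂N–C₆H₄–O⁻: pKₐ(p-nitrophenol) ≈ 7.2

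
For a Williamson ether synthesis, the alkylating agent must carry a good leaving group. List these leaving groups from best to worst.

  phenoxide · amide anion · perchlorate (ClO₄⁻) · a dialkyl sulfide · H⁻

perchlorate (ClO₄⁻): pKₐ(HClO₄) ≈ -10
a dialkyl sulfide: pKₐ(R'₂SH⁺) ≈ -7
phenoxide: pKₐ(C₆H₅OH (phenol)) ≈ 10
H⁻: pKₐ(H₂) ≈ 36
amide anion: pKₐ(NH₃) ≈ 38

perchlorate (ClO₄⁻) > a dialkyl sulfide > phenoxide > H⁻ > amide anion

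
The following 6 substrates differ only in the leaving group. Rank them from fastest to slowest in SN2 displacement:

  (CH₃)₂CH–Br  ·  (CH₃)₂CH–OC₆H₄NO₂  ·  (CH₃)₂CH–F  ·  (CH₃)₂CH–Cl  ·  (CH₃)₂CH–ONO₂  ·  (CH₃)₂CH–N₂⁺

The skeletons are identical, so relative rate is governed entirely by leaving-group ability.
The more stable X⁻ (or X) is on its own — i.e. the weaker a base it is — the better a leaving group it makes.
(CH₃)₂CH–N₂⁺ loses N₂: no meaningful conjugate acid; N₂ departs as an exceptionally stable neutral molecule
(CH₃)₂CH–Br loses Br⁻: pKₐ(HBr) ≈ -9
(CH₃)₂CH–Cl loses Cl⁻: pKₐ(HCl) ≈ -7
(CH₃)₂CH–ONO₂ loses NO₃⁻: pKₐ(HNO₃) ≈ -1.3
(CH₃)₂CH–F loses F⁻: pKₐ(HF) ≈ 3.2
(CH₃)₂CH–OC₆H₄NO₂ loses p-O₂N–C₆H₄–O⁻: pKₐ(p-nitrophenol) ≈ 7.2

(CH₃)₂CH–N₂⁺ > (CH₃)₂CH–Br > (CH₃)₂CH–Cl > (CH₃)₂CH–ONO₂ > (CH₃)₂CH–F > (CH₃)₂CH–OC₆H₄NO₂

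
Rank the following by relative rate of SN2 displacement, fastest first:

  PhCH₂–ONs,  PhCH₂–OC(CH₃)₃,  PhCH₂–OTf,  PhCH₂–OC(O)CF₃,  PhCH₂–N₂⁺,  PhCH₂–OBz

Identical carbon frameworks mean the comparison reduces to leaving-group quality.
The more stable X⁻ (or X) is on its own — i.e. the weaker a base it is — the better a leaving group it makes.
PhCH₂–N₂⁺ loses N₂: no meaningful conjugate acid; N₂ departs as an exceptionally stable neutral molecule
PhCH₂–OTf loses OTf⁻: pKₐ(CF₃SO₃H (triflic acid)) ≈ -14
PhCH₂–ONs loses ONs⁻: pKₐ(p-O₂NC₆H₄SO₃H) ≈ -3.5
PhCH₂–OC(O)CF₃ loses CF₃COO⁻: pKₐ(CF₃COOH) ≈ 0.2
PhCH₂–OBz loses PhCOO⁻: pKₐ(C₆H₅COOH) ≈ 4.2
PhCH₂–OC(CH₃)₃ loses (CH₃)₃CO⁻: pKₐ(t-BuOH) ≈ 18

PhCH₂–N₂⁺ > PhCH₂–OTf > PhCH₂–ONs > PhCH₂–OC(O)CF₃ > PhCH₂–OBz > PhCH₂–OC(CH₃)₃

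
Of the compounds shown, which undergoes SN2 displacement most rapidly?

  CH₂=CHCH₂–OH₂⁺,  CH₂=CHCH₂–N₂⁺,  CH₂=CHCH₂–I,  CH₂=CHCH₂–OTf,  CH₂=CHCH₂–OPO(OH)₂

Same R in every case — rank the leaving groups.
The more stable X⁻ (or X) is on its own — i.e. the weaker a base it is — the better a leaving group it makes.
CH₂=CHCH₂–N₂⁺ loses N₂: no meaningful conjugate acid; N₂ departs as an exceptionally stable neutral molecule
CH₂=CHCH₂–OTf loses OTf⁻: pKₐ(CF₃SO₃H (triflic acid)) ≈ -14
CH₂=CHCH₂–I loses I⁻: pKₐ(HI) ≈ -10
CH₂=CHCH₂–OH₂⁺ loses H₂O: pKₐ(H₃O⁺) ≈ -1.7
CH₂=CHCH₂–OPO(OH)₂ loses H₂PO₄⁻: pKₐ(H₃PO₄) ≈ 2.1

CH₂=CHCH₂–N₂⁺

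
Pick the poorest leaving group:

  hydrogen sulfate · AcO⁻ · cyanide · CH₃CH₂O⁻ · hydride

hydride

The more stable X⁻ (or X) is on its own — i.e. the weaker a base it is — the better a leaving group it makes.
hydrogen sulfate: pKₐ(H₂SO₄) ≈ -3
AcO⁻: pKₐ(CH₃COOH) ≈ 4.8
cyanide: pKₐ(HCN) ≈ 9.2
CH₃CH₂O⁻: pKₐ(CH₃CH₂OH) ≈ 16
hydride: pKₐ(H₂) ≈ 36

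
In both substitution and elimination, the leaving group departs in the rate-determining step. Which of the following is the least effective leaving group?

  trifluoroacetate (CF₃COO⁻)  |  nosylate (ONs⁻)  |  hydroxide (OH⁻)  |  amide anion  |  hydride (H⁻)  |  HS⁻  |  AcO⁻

amide anion

The more stable X⁻ (or X) is on its own — i.e. the weaker a base it is — the better a leaving group it makes.
nosylate (ONs⁻): pKₐ(p-O₂NC₆H₄SO₃H) ≈ -3.5
trifluoroacetate (CF₃COO⁻): pKₐ(CF₃COOH) ≈ 0.2
AcO⁻: pKₐ(CH₃COOH) ≈ 4.8
HS⁻: pKₐ(H₂S) ≈ 7
hydroxide (OH⁻): pKₐ(H₂O) ≈ 15.7
hydride (H⁻): pKₐ(H₂) ≈ 36
amide anion: pKₐ(NH₃) ≈ 38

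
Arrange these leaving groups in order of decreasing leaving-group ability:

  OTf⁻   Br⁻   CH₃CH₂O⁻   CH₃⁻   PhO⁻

OTf⁻ > Br⁻ > PhO⁻ > CH₃CH₂O⁻ > CH₃⁻

OTf⁻: pKₐ(CF₃SO₃H (triflic acid)) ≈ -14
Br⁻: pKₐ(HBr) ≈ -9
PhO⁻: pKₐ(C₆H₅OH (phenol)) ≈ 10 — resonance into the ring helps, but still a poor LG
CH₃CH₂O⁻: pKₐ(CH₃CH₂OH) ≈ 16 — strong base; alkoxides do not leave unassisted
CH₃⁻: pKₐ(CH₄) ≈ 48 — unstabilised carbanion; the worst conceivable leaving group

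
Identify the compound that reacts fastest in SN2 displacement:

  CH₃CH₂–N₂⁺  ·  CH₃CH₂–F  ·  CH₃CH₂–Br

Same R in every case — rank the leaving groups.
A good leaving group is a weak base: the lower the pKₐ of its conjugate acid, the more readily it departs.
CH₃CH₂–N₂⁺ loses N₂: no meaningful conjugate acid; N₂ departs as an exceptionally stable neutral molecule
CH₃CH₂–Br loses Br⁻: pKₐ(HBr) ≈ -9
CH₃CH₂–F loses F⁻: pKₐ(HF) ≈ 3.2

CH₃CH₂–N₂⁺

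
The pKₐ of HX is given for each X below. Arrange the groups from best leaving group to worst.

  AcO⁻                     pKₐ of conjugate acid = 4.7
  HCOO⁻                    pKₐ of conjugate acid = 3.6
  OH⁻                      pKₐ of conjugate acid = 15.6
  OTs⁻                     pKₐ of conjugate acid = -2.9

OTs⁻ > HCOO⁻ > AcO⁻ > OH⁻

Lower conjugate-acid pKₐ ⇒ weaker base ⇒ better leaving group.
Sorting by the given values: OTs⁻ (-2.9), HCOO⁻ (3.6), AcO⁻ (4.7), OH⁻ (15.6).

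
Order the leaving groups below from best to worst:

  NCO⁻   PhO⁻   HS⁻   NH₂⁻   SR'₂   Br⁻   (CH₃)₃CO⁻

Leaving-group ability tracks the stability of the departed species; conjugate-acid pKₐ is the usual yardstick (lower pKₐ → better LG).
Br⁻: pKₐ(HBr) ≈ -9 — weak base; good leaving group
SR'₂: pKₐ(R'₂SH⁺) ≈ -7 — neutral; leaves from a sulfonium salt (R–SR'₂⁺)
NCO⁻: pKₐ(HOCN) ≈ 3.5
HS⁻: pKₐ(H₂S) ≈ 7
PhO⁻: pKₐ(C₆H₅OH (phenol)) ≈ 10 — resonance into the ring helps, but still a poor LG
(CH₃)₃CO⁻: pKₐ(t-BuOH) ≈ 18
NH₂⁻: pKₐ(NH₃) ≈ 38

Br⁻ > SR'₂ > NCO⁻ > HS⁻ > PhO⁻ > (CH₃)₃CO⁻ > NH₂⁻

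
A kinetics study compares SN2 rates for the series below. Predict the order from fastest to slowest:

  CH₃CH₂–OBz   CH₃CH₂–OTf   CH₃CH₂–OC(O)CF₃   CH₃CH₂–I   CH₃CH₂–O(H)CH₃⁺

With the same alkyl group throughout, only the leaving group differentiates the rates.
Leaving-group ability tracks the stability of the departed species; conjugate-acid pKₐ is the usual yardstick (lower pKₐ → better LG).
CH₃CH₂–OTf loses OTf⁻: pKₐ(CF₃SO₃H (triflic acid)) ≈ -14
CH₃CH₂–I loses I⁻: pKₐ(HI) ≈ -10
CH₃CH₂–O(H)CH₃⁺ loses R'OH: pKₐ(R'OH₂⁺) ≈ -2.4
CH₃CH₂–OC(O)CF₃ loses CF₃COO⁻: pKₐ(CF₃COOH) ≈ 0.2
CH₃CH₂–OBz loses PhCOO⁻: pKₐ(C₆H₅COOH) ≈ 4.2

CH₃CH₂–OTf > CH₃CH₂–I > CH₃CH₂–O(H)CH₃⁺ > CH₃CH₂–OC(O)CF₃ > CH₃CH₂–OBz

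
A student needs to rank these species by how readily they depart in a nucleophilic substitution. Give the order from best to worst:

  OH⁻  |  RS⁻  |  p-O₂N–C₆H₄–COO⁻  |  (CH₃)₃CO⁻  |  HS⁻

p-O₂N–C₆H₄–COO⁻ > HS⁻ > RS⁻ > OH⁻ > (CH₃)₃CO⁻

Rank by basicity of the departing species: weakest base leaves most easily.
p-O₂N–C₆H₄–COO⁻: pKₐ(p-nitrobenzoic acid) ≈ 3.4
HS⁻: pKₐ(H₂S) ≈ 7
RS⁻: pKₐ(RSH (a thiol)) ≈ 10.5
OH⁻: pKₐ(H₂O) ≈ 15.7
(CH₃)₃CO⁻: pKₐ(t-BuOH) ≈ 18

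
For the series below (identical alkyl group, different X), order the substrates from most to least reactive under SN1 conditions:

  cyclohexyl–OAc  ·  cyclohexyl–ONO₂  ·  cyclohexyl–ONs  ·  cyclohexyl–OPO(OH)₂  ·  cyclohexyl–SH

Same R in every case — rank the leaving groups.
Rank by basicity of the departing species: weakest base leaves most easily.
cyclohexyl–ONs loses ONs⁻: pKₐ(p-O₂NC₆H₄SO₃H) ≈ -3.5
cyclohexyl–ONO₂ loses NO₃⁻: pKₐ(HNO₃) ≈ -1.3
cyclohexyl–OPO(OH)₂ loses H₂PO₄⁻: pKₐ(H₃PO₄) ≈ 2.1
cyclohexyl–OAc loses AcO⁻: pKₐ(CH₃COOH) ≈ 4.8
cyclohexyl–SH loses HS⁻: pKₐ(H₂S) ≈ 7

cyclohexyl–ONs > cyclohexyl–ONO₂ > cyclohexyl–OPO(OH)₂ > cyclohexyl–OAc > cyclohexyl–SH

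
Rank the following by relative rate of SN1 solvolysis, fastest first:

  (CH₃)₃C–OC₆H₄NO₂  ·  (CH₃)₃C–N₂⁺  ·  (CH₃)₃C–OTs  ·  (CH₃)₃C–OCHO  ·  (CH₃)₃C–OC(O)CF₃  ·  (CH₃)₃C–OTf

(CH₃)₃C–N₂⁺ > (CH₃)₃C–OTf > (CH₃)₃C–OTs > (CH₃)₃C–OC(O)CF₃ > (CH₃)₃C–OCHO > (CH₃)₃C–OC₆H₄NO₂

Identical carbon frameworks mean the comparison reduces to leaving-group quality.
The more stable X⁻ (or X) is on its own — i.e. the weaker a base it is — the better a leaving group it makes.
(CH₃)₃C–N₂⁺ loses N₂: no meaningful conjugate acid; N₂ departs as an exceptionally stable neutral molecule
(CH₃)₃C–OTf loses OTf⁻: pKₐ(CF₃SO₃H (triflic acid)) ≈ -14
(CH₃)₃C–OTs loses OTs⁻: pKₐ(p-CH₃C₆H₄SO₃H (TsOH)) ≈ -2.8
(CH₃)₃C–OC(O)CF₃ loses CF₃COO⁻: pKₐ(CF₃COOH) ≈ 0.2
(CH₃)₃C–OCHO loses HCOO⁻: pKₐ(HCOOH) ≈ 3.8
(CH₃)₃C–OC₆H₄NO₂ loses p-O₂N–C₆H₄–O⁻: pKₐ(p-nitrophenol) ≈ 7.2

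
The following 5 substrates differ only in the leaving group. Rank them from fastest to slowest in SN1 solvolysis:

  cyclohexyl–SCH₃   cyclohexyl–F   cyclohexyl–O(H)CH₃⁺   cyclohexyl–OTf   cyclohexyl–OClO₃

With the same alkyl group throughout, only the leaving group differentiates the rates.
Leaving-group ability tracks the stability of the departed species; conjugate-acid pKₐ is the usual yardstick (lower pKₐ → better LG).
cyclohexyl–OTf loses OTf⁻: pKₐ(CF₃SO₃H (triflic acid)) ≈ -14
cyclohexyl–OClO₃ loses ClO₄⁻: pKₐ(HClO₄) ≈ -10
cyclohexyl–O(H)CH₃⁺ loses R'OH: pKₐ(R'OH₂⁺) ≈ -2.4
cyclohexyl–F loses F⁻: pKₐ(HF) ≈ 3.2
cyclohexyl–SCH₃ loses RS⁻: pKₐ(RSH (a thiol)) ≈ 10.5

cyclohexyl–OTf > cyclohexyl–OClO₃ > cyclohexyl–O(H)CH₃⁺ > cyclohexyl–F > cyclohexyl–SCH₃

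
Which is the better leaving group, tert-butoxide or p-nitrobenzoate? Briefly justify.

p-nitrobenzoate is the better leaving group.
pKₐ(p-nitrobenzoic acid) ≈ 3.4 versus pKₐ(t-BuOH) ≈ 18: p-nitrobenzoate is the much weaker base.
Electron-withdrawing nitro group stabilises the carboxylate.

p-nitrobenzoate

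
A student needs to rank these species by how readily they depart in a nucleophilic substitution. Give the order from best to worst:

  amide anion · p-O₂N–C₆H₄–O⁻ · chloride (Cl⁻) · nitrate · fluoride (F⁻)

chloride (Cl⁻) > nitrate > fluoride (F⁻) > p-O₂N–C₆H₄–O⁻ > amide anion

Rank by basicity of the departing species: weakest base leaves most easily.
chloride (Cl⁻): pKₐ(HCl) ≈ -7 — moderately weak base
nitrate: pKₐ(HNO₃) ≈ -1.3 — resonance-delocalised over three oxygens
fluoride (F⁻): pKₐ(HF) ≈ 3.2
p-O₂N–C₆H₄–O⁻: pKₐ(p-nitrophenol) ≈ 7.2
amide anion: pKₐ(NH₃) ≈ 38 — extremely strong base; never a leaving group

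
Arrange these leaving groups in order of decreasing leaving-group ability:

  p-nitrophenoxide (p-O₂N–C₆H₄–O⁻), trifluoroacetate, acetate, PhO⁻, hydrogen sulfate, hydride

A good leaving group is a weak base: the lower the pKₐ of its conjugate acid, the more readily it departs.
hydrogen sulfate: pKₐ(H₂SO₄) ≈ -3
trifluoroacetate: pKₐ(CF₃COOH) ≈ 0.2
acetate: pKₐ(CH₃COOH) ≈ 4.8
p-nitrophenoxide (p-O₂N–C₆H₄–O⁻): pKₐ(p-nitrophenol) ≈ 7.2
PhO⁻: pKₐ(C₆H₅OH (phenol)) ≈ 10
hydride: pKₐ(H₂) ≈ 36

hydrogen sulfate > trifluoroacetate > acetate > p-nitrophenoxide (p-O₂N–C₆H₄–O⁻) > PhO⁻ > hydride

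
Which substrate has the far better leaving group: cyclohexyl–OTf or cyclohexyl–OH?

From cyclohexyl–OH the departing group would be OH⁻ (pKₐ(H₂O) ≈ 15.7). Strong base; essentially never leaves without prior activation.
From cyclohexyl–OTf the leaving group is OTf⁻ (pKₐ(CF₃SO₃H (triflic acid)) ≈ -14). Charge spread over three oxygens and a CF₃ group; the premier leaving group in synthesis.
(In practice cyclohexyl–OTf is made from cyclohexyl–OH by treatment with Tf₂O / 2,6-lutidine, converting the hydroxyl into a triflate.)

cyclohexyl–OTf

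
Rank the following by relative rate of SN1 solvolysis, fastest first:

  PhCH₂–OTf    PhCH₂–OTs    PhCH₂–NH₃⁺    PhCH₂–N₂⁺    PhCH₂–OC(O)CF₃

Same R in every case — rank the leaving groups.
Rank by basicity of the departing species: weakest base leaves most easily.
PhCH₂–N₂⁺ loses N₂: no meaningful conjugate acid; N₂ departs as an exceptionally stable neutral molecule
PhCH₂–OTf loses OTf⁻: pKₐ(CF₃SO₃H (triflic acid)) ≈ -14
PhCH₂–OTs loses OTs⁻: pKₐ(p-CH₃C₆H₄SO₃H (TsOH)) ≈ -2.8
PhCH₂–OC(O)CF₃ loses CF₃COO⁻: pKₐ(CF₃COOH) ≈ 0.2
PhCH₂–NH₃⁺ loses NH₃: pKₐ(NH₄⁺) ≈ 9.2

PhCH₂–N₂⁺ > PhCH₂–OTf > PhCH₂–OTs > PhCH₂–OC(O)CF₃ > PhCH₂–NH₃⁺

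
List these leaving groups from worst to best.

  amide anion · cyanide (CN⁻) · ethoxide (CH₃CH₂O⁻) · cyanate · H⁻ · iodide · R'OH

The more stable X⁻ (or X) is on its own — i.e. the weaker a base it is — the better a leaving group it makes.
iodide: pKₐ(HI) ≈ -10
R'OH: pKₐ(R'OH₂⁺) ≈ -2.4
cyanate: pKₐ(HOCN) ≈ 3.5
cyanide (CN⁻): pKₐ(HCN) ≈ 9.2
ethoxide (CH₃CH₂O⁻): pKₐ(CH₃CH₂OH) ≈ 16
H⁻: pKₐ(H₂) ≈ 36
amide anion: pKₐ(NH₃) ≈ 38
The question asks for worst first, so the sequence is read in increasing leaving-group ability.

amide anion < H⁻ < ethoxide (CH₃CH₂O⁻) < cyanide (CN⁻) < cyanate < R'OH < iodide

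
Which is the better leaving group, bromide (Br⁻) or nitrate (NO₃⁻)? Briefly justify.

bromide (Br⁻) is the better leaving group.
pKₐ(HBr) ≈ -9 versus pKₐ(HNO₃) ≈ -1.3: bromide (Br⁻) is the much weaker base.
Weak base; good leaving group.

bromide (Br⁻)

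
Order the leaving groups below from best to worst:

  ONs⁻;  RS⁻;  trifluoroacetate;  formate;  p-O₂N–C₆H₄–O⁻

Rank by basicity of the departing species: weakest base leaves most easily.
ONs⁻: pKₐ(p-O₂NC₆H₄SO₃H) ≈ -3.5 — p-nitro group further stabilises the sulfonate
trifluoroacetate: pKₐ(CF₃COOH) ≈ 0.2
formate: pKₐ(HCOOH) ≈ 3.8 — resonance-stabilised carboxylate
p-O₂N–C₆H₄–O⁻: pKₐ(p-nitrophenol) ≈ 7.2 — nitro group delocalises the charge; the classic chromogenic LG
RS⁻: pKₐ(RSH (a thiol)) ≈ 10.5 — moderately basic; rarely leaves without activation

ONs⁻ > trifluoroacetate > formate > p-O₂N–C₆H₄–O⁻ > RS⁻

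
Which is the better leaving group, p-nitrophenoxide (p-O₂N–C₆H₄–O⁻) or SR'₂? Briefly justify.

SR'₂ is the better leaving group.
pKₐ(R'₂SH⁺) ≈ -7 versus pKₐ(p-nitrophenol) ≈ 7.2: SR'₂ is the much weaker base.
Neutral; leaves from a sulfonium salt (R–SR'₂⁺).

SR'₂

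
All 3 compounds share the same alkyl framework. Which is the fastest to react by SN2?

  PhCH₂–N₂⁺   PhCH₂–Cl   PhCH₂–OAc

PhCH₂–N₂⁺

Identical carbon frameworks mean the comparison reduces to leaving-group quality.
The more stable X⁻ (or X) is on its own — i.e. the weaker a base it is — the better a leaving group it makes.
PhCH₂–N₂⁺ loses N₂: no meaningful conjugate acid; N₂ departs as an exceptionally stable neutral molecule
PhCH₂–Cl loses Cl⁻: pKₐ(HCl) ≈ -7
PhCH₂–OAc loses AcO⁻: pKₐ(CH₃COOH) ≈ 4.8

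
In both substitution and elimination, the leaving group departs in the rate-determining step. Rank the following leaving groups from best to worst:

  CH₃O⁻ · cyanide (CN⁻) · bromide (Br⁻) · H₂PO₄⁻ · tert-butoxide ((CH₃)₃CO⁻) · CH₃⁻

bromide (Br⁻) > H₂PO₄⁻ > cyanide (CN⁻) > CH₃O⁻ > tert-butoxide ((CH₃)₃CO⁻) > CH₃⁻

A good leaving group is a weak base: the lower the pKₐ of its conjugate acid, the more readily it departs.
bromide (Br⁻): pKₐ(HBr) ≈ -9
H₂PO₄⁻: pKₐ(H₃PO₄) ≈ 2.1
cyanide (CN⁻): pKₐ(HCN) ≈ 9.2
CH₃O⁻: pKₐ(CH₃OH) ≈ 15.5
tert-butoxide ((CH₃)₃CO⁻): pKₐ(t-BuOH) ≈ 18
CH₃⁻: pKₐ(CH₄) ≈ 48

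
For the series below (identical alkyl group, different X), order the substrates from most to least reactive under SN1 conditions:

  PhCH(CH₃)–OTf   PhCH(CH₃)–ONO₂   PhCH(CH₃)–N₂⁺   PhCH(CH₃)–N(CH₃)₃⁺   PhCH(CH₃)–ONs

PhCH(CH₃)–N₂⁺ > PhCH(CH₃)–OTf > PhCH(CH₃)–ONs > PhCH(CH₃)–ONO₂ > PhCH(CH₃)–N(CH₃)₃⁺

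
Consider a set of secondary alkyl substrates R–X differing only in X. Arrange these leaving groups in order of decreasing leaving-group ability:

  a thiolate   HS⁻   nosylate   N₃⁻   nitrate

nosylate > nitrate > N₃⁻ > HS⁻ > a thiolate

nosylate: pKₐ(p-O₂NC₆H₄SO₃H) ≈ -3.5
nitrate: pKₐ(HNO₃) ≈ -1.3
N₃⁻: pKₐ(HN₃) ≈ 4.7
HS⁻: pKₐ(H₂S) ≈ 7
a thiolate: pKₐ(RSH (a thiol)) ≈ 10.5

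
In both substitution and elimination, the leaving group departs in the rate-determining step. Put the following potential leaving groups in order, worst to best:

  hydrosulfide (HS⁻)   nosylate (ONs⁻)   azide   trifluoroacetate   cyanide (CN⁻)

cyanide (CN⁻) < hydrosulfide (HS⁻) < azide < trifluoroacetate < nosylate (ONs⁻)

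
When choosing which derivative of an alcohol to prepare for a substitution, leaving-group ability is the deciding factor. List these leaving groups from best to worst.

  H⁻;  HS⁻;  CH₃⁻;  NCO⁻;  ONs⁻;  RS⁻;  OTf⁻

OTf⁻ > ONs⁻ > NCO⁻ > HS⁻ > RS⁻ > H⁻ > CH₃⁻

Rank by basicity of the departing species: weakest base leaves most easily.
OTf⁻: pKₐ(CF₃SO₃H (triflic acid)) ≈ -14
ONs⁻: pKₐ(p-O₂NC₆H₄SO₃H) ≈ -3.5
NCO⁻: pKₐ(HOCN) ≈ 3.5
HS⁻: pKₐ(H₂S) ≈ 7
RS⁻: pKₐ(RSH (a thiol)) ≈ 10.5
H⁻: pKₐ(H₂) ≈ 36
CH₃⁻: pKₐ(CH₄) ≈ 48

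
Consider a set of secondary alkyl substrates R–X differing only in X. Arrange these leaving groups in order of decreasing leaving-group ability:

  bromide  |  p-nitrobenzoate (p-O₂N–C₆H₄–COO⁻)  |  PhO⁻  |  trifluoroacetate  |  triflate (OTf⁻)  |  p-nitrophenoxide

triflate (OTf⁻) > bromide > trifluoroacetate > p-nitrobenzoate (p-O₂N–C₆H₄–COO⁻) > p-nitrophenoxide > PhO⁻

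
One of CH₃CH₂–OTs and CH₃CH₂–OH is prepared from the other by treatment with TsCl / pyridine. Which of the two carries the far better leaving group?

From CH₃CH₂–OH the departing group would be OH⁻ (pKₐ(H₂O) ≈ 15.7). Strong base; essentially never leaves without prior activation.
From CH₃CH₂–OTs the leaving group is OTs⁻ (pKₐ(p-CH₃C₆H₄SO₃H (TsOH)) ≈ -2.8). Resonance-delocalised arenesulfonate.
Treatment with TsCl / pyridine works by converting the hydroxyl into a tosylate, making CH₃CH₂–OTs enormously more reactive.

CH₃CH₂–OTs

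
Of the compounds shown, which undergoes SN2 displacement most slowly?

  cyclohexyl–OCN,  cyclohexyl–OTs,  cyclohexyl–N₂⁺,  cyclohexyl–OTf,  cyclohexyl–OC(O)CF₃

cyclohexyl–OCN

Identical carbon frameworks mean the comparison reduces to leaving-group quality.
A good leaving group is a weak base: the lower the pKₐ of its conjugate acid, the more readily it departs.
cyclohexyl–N₂⁺ loses N₂: no meaningful conjugate acid; N₂ departs as an exceptionally stable neutral molecule
cyclohexyl–OTf loses OTf⁻: pKₐ(CF₃SO₃H (triflic acid)) ≈ -14
cyclohexyl–OTs loses OTs⁻: pKₐ(p-CH₃C₆H₄SO₃H (TsOH)) ≈ -2.8
cyclohexyl–OC(O)CF₃ loses CF₃COO⁻: pKₐ(CF₃COOH) ≈ 0.2
cyclohexyl–OCN loses NCO⁻: pKₐ(HOCN) ≈ 3.5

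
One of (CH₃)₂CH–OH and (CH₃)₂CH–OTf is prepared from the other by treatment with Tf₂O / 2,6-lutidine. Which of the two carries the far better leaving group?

From (CH₃)₂CH–OH the departing group would be OH⁻ (pKₐ(H₂O) ≈ 15.7). Strong base; essentially never leaves without prior activation.
From (CH₃)₂CH–OTf the leaving group is OTf⁻ (pKₐ(CF₃SO₃H (triflic acid)) ≈ -14). Charge spread over three oxygens and a CF₃ group; the premier leaving group in synthesis.
Treatment with Tf₂O / 2,6-lutidine works by converting the hydroxyl into a triflate, making (CH₃)₂CH–OTf enormously more reactive.

(CH₃)₂CH–OTf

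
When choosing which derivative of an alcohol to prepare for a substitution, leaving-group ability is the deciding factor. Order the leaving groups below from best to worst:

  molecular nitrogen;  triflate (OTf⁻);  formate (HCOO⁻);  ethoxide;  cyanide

molecular nitrogen: no meaningful conjugate acid; N₂ departs as an exceptionally stable neutral molecule
triflate (OTf⁻): pKₐ(CF₃SO₃H (triflic acid)) ≈ -14
formate (HCOO⁻): pKₐ(HCOOH) ≈ 3.8
cyanide: pKₐ(HCN) ≈ 9.2
ethoxide: pKₐ(CH₃CH₂OH) ≈ 16

molecular nitrogen > triflate (OTf⁻) > formate (HCOO⁻) > cyanide > ethoxide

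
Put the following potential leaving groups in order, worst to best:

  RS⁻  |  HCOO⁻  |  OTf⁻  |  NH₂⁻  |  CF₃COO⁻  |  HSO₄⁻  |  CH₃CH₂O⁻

NH₂⁻ < CH₃CH₂O⁻ < RS⁻ < HCOO⁻ < CF₃COO⁻ < HSO₄⁻ < OTf⁻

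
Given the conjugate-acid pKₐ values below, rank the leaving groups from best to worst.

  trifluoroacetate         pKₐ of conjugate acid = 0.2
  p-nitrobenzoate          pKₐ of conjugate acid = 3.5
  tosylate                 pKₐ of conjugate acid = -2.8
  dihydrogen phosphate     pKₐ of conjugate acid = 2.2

tosylate > trifluoroacetate > dihydrogen phosphate > p-nitrobenzoate

Lower conjugate-acid pKₐ ⇒ weaker base ⇒ better leaving group.
Sorting by the given values: tosylate (-2.8), trifluoroacetate (0.2), dihydrogen phosphate (2.2), p-nitrobenzoate (3.5).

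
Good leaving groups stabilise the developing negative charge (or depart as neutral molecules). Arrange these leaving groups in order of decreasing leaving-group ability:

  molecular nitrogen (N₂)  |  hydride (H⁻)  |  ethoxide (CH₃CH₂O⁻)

molecular nitrogen (N₂) > ethoxide (CH₃CH₂O⁻) > hydride (H⁻)

Rank by basicity of the departing species: weakest base leaves most easily.
molecular nitrogen (N₂): no meaningful conjugate acid; N₂ departs as an exceptionally stable neutral molecule
ethoxide (CH₃CH₂O⁻): pKₐ(CH₃CH₂OH) ≈ 16
hydride (H⁻): pKₐ(H₂) ≈ 36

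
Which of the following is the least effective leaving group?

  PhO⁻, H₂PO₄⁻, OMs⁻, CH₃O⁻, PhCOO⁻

CH₃O⁻

The more stable X⁻ (or X) is on its own — i.e. the weaker a base it is — the better a leaving group it makes.
OMs⁻: pKₐ(CH₃SO₃H (MsOH)) ≈ -1.9
H₂PO₄⁻: pKₐ(H₃PO₄) ≈ 2.1
PhCOO⁻: pKₐ(C₆H₅COOH) ≈ 4.2
PhO⁻: pKₐ(C₆H₅OH (phenol)) ≈ 10
CH₃O⁻: pKₐ(CH₃OH) ≈ 15.5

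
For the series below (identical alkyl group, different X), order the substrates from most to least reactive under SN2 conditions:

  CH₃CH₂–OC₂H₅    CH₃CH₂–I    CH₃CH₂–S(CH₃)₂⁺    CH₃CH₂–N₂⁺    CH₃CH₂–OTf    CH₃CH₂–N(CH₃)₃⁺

CH₃CH₂–N₂⁺ > CH₃CH₂–OTf > CH₃CH₂–I > CH₃CH₂–S(CH₃)₂⁺ > CH₃CH₂–N(CH₃)₃⁺ > CH₃CH₂–OC₂H₅

The skeletons are identical, so relative rate is governed entirely by leaving-group ability.
Leaving-group ability tracks the stability of the departed species; conjugate-acid pKₐ is the usual yardstick (lower pKₐ → better LG).
CH₃CH₂–N₂⁺ loses N₂: no meaningful conjugate acid; N₂ departs as an exceptionally stable neutral molecule
CH₃CH₂–OTf loses OTf⁻: pKₐ(CF₃SO₃H (triflic acid)) ≈ -14
CH₃CH₂–I loses I⁻: pKₐ(HI) ≈ -10
CH₃CH₂–S(CH₃)₂⁺ loses SR'₂: pKₐ(R'₂SH⁺) ≈ -7
CH₃CH₂–N(CH₃)₃⁺ loses NR'₃: pKₐ(R'₃NH⁺) ≈ 10.7
CH₃CH₂–OC₂H₅ loses CH₃CH₂O⁻: pKₐ(CH₃CH₂OH) ≈ 16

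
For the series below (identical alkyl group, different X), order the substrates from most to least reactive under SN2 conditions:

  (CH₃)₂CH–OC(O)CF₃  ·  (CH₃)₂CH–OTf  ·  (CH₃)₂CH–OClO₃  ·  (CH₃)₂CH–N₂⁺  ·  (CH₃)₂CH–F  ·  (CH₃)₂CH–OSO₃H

Same R in every case — rank the leaving groups.
The more stable X⁻ (or X) is on its own — i.e. the weaker a base it is — the better a leaving group it makes.
(CH₃)₂CH–N₂⁺ loses N₂: no meaningful conjugate acid; N₂ departs as an exceptionally stable neutral molecule
(CH₃)₂CH–OTf loses OTf⁻: pKₐ(CF₃SO₃H (triflic acid)) ≈ -14
(CH₃)₂CH–OClO₃ loses ClO₄⁻: pKₐ(HClO₄) ≈ -10
(CH₃)₂CH–OSO₃H loses HSO₄⁻: pKₐ(H₂SO₄) ≈ -3
(CH₃)₂CH–OC(O)CF₃ loses CF₃COO⁻: pKₐ(CF₃COOH) ≈ 0.2
(CH₃)₂CH–F loses F⁻: pKₐ(HF) ≈ 3.2

(CH₃)₂CH–N₂⁺ > (CH₃)₂CH–OTf > (CH₃)₂CH–OClO₃ > (CH₃)₂CH–OSO₃H > (CH₃)₂CH–OC(O)CF₃ > (CH₃)₂CH–F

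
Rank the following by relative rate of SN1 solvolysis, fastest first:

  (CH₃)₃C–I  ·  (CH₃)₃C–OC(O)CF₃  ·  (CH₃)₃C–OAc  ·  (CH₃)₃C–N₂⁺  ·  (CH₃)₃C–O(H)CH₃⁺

(CH₃)₃C–N₂⁺ > (CH₃)₃C–I > (CH₃)₃C–O(H)CH₃⁺ > (CH₃)₃C–OC(O)CF₃ > (CH₃)₃C–OAc

Same R in every case — rank the leaving groups.
A good leaving group is a weak base: the lower the pKₐ of its conjugate acid, the more readily it departs.
(CH₃)₃C–N₂⁺ loses N₂: no meaningful conjugate acid; N₂ departs as an exceptionally stable neutral molecule
(CH₃)₃C–I loses I⁻: pKₐ(HI) ≈ -10
(CH₃)₃C–O(H)CH₃⁺ loses R'OH: pKₐ(R'OH₂⁺) ≈ -2.4
(CH₃)₃C–OC(O)CF₃ loses CF₃COO⁻: pKₐ(CF₃COOH) ≈ 0.2
(CH₃)₃C–OAc loses AcO⁻: pKₐ(CH₃COOH) ≈ 4.8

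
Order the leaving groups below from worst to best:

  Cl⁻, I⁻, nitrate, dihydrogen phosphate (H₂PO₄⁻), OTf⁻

dihydrogen phosphate (H₂PO₄⁻) < nitrate < Cl⁻ < I⁻ < OTf⁻

OTf⁻: pKₐ(CF₃SO₃H (triflic acid)) ≈ -14
I⁻: pKₐ(HI) ≈ -10
Cl⁻: pKₐ(HCl) ≈ -7
nitrate: pKₐ(HNO₃) ≈ -1.3
dihydrogen phosphate (H₂PO₄⁻): pKₐ(H₃PO₄) ≈ 2.1
Listed from poorest to best leaving group as asked.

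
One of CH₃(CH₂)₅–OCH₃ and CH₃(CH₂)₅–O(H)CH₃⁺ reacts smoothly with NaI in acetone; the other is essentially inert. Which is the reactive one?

From CH₃(CH₂)₅–OCH₃ the departing group would be CH₃O⁻ (pKₐ(CH₃OH) ≈ 15.5). Strong base; alkoxides do not leave unassisted.
From CH₃(CH₂)₅–O(H)CH₃⁺ the leaving group is R'OH (pKₐ(R'OH₂⁺) ≈ -2.4). Neutral; leaves from a protonated ether (an oxonium ion, R–O(H)R'⁺).
(In practice CH₃(CH₂)₅–O(H)CH₃⁺ is made from CH₃(CH₂)₅–OCH₃ by protonation with concentrated HI, allowing neutral methanol, rather than methoxide, to depart.)

CH₃(CH₂)₅–O(H)CH₃⁺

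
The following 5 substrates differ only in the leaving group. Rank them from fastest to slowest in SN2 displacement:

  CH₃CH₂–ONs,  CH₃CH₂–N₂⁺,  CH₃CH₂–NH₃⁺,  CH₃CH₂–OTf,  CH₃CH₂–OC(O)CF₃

With the same alkyl group throughout, only the leaving group differentiates the rates.
A good leaving group is a weak base: the lower the pKₐ of its conjugate acid, the more readily it departs.
CH₃CH₂–N₂⁺ loses N₂: no meaningful conjugate acid; N₂ departs as an exceptionally stable neutral molecule
CH₃CH₂–OTf loses OTf⁻: pKₐ(CF₃SO₃H (triflic acid)) ≈ -14
CH₃CH₂–ONs loses ONs⁻: pKₐ(p-O₂NC₆H₄SO₃H) ≈ -3.5
CH₃CH₂–OC(O)CF₃ loses CF₃COO⁻: pKₐ(CF₃COOH) ≈ 0.2
CH₃CH₂–NH₃⁺ loses NH₃: pKₐ(NH₄⁺) ≈ 9.2

CH₃CH₂–N₂⁺ > CH₃CH₂–OTf > CH₃CH₂–ONs > CH₃CH₂–OC(O)CF₃ > CH₃CH₂–NH₃⁺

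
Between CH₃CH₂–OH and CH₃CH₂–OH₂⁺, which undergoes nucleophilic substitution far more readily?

CH₃CH₂–OH₂⁺

From CH₃CH₂–OH the departing group would be OH⁻ (pKₐ(H₂O) ≈ 15.7). Strong base; essentially never leaves without prior activation.
From CH₃CH₂–OH₂⁺ the leaving group is H₂O (pKₐ(H₃O⁺) ≈ -1.7). Neutral; leaves from a protonated alcohol (R–OH₂⁺).
(In practice CH₃CH₂–OH₂⁺ is made from CH₃CH₂–OH by protonation with strong acid, converting the leaving group from hydroxide to neutral water.)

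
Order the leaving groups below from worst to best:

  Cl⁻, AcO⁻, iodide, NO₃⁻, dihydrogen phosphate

AcO⁻ < dihydrogen phosphate < NO₃⁻ < Cl⁻ < iodide

Leaving-group ability tracks the stability of the departed species; conjugate-acid pKₐ is the usual yardstick (lower pKₐ → better LG).
iodide: pKₐ(HI) ≈ -10 — large, highly polarisable; very weak base
Cl⁻: pKₐ(HCl) ≈ -7 — moderately weak base
NO₃⁻: pKₐ(HNO₃) ≈ -1.3 — resonance-delocalised over three oxygens
dihydrogen phosphate: pKₐ(H₃PO₄) ≈ 2.1 — moderate base; biological leaving group after further activation
AcO⁻: pKₐ(CH₃COOH) ≈ 4.8
Reversing gives the worst-to-best order requested.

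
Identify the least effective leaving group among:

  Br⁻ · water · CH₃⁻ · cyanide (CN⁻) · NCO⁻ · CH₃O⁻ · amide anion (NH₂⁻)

Br⁻: pKₐ(HBr) ≈ -9
water: pKₐ(H₃O⁺) ≈ -1.7
NCO⁻: pKₐ(HOCN) ≈ 3.5
cyanide (CN⁻): pKₐ(HCN) ≈ 9.2
CH₃O⁻: pKₐ(CH₃OH) ≈ 15.5
amide anion (NH₂⁻): pKₐ(NH₃) ≈ 38
CH₃⁻: pKₐ(CH₄) ≈ 48

CH₃⁻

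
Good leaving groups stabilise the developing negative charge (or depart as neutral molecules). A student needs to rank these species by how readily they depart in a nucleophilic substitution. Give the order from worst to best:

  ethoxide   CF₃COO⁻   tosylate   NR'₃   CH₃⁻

A good leaving group is a weak base: the lower the pKₐ of its conjugate acid, the more readily it departs.
tosylate: pKₐ(p-CH₃C₆H₄SO₃H (TsOH)) ≈ -2.8
CF₃COO⁻: pKₐ(CF₃COOH) ≈ 0.2
NR'₃: pKₐ(R'₃NH⁺) ≈ 10.7
ethoxide: pKₐ(CH₃CH₂OH) ≈ 16
CH₃⁻: pKₐ(CH₄) ≈ 48
Listed from poorest to best leaving group as asked.

CH₃⁻ < ethoxide < NR'₃ < CF₃COO⁻ < tosylate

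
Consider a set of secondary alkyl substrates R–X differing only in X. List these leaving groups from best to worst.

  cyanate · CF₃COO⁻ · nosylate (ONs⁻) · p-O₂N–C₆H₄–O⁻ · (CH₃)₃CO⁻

Leaving-group ability tracks the stability of the departed species; conjugate-acid pKₐ is the usual yardstick (lower pKₐ → better LG).
nosylate (ONs⁻): pKₐ(p-O₂NC₆H₄SO₃H) ≈ -3.5
CF₃COO⁻: pKₐ(CF₃COOH) ≈ 0.2
cyanate: pKₐ(HOCN) ≈ 3.5
p-O₂N–C₆H₄–O⁻: pKₐ(p-nitrophenol) ≈ 7.2
(CH₃)₃CO⁻: pKₐ(t-BuOH) ≈ 18

nosylate (ONs⁻) > CF₃COO⁻ > cyanate > p-O₂N–C₆H₄–O⁻ > (CH₃)₃CO⁻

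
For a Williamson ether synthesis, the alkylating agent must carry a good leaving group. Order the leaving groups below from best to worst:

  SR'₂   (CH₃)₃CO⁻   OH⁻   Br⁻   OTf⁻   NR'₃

OTf⁻ > Br⁻ > SR'₂ > NR'₃ > OH⁻ > (CH₃)₃CO⁻

Leaving-group ability tracks the stability of the departed species; conjugate-acid pKₐ is the usual yardstick (lower pKₐ → better LG).
OTf⁻: pKₐ(CF₃SO₃H (triflic acid)) ≈ -14
Br⁻: pKₐ(HBr) ≈ -9
SR'₂: pKₐ(R'₂SH⁺) ≈ -7
NR'₃: pKₐ(R'₃NH⁺) ≈ 10.7
OH⁻: pKₐ(H₂O) ≈ 15.7
(CH₃)₃CO⁻: pKₐ(t-BuOH) ≈ 18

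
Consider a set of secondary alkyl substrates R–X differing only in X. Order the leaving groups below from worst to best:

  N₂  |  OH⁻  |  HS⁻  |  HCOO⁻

The more stable X⁻ (or X) is on its own — i.e. the weaker a base it is — the better a leaving group it makes.
N₂: no meaningful conjugate acid; N₂ departs as an exceptionally stable neutral molecule
HCOO⁻: pKₐ(HCOOH) ≈ 3.8
HS⁻: pKₐ(H₂S) ≈ 7
OH⁻: pKₐ(H₂O) ≈ 15.7
Listed from poorest to best leaving group as asked.

OH⁻ < HS⁻ < HCOO⁻ < N₂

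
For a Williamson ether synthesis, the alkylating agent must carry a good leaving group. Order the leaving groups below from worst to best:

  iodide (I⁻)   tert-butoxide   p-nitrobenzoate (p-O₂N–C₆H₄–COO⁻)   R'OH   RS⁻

iodide (I⁻): pKₐ(HI) ≈ -10
R'OH: pKₐ(R'OH₂⁺) ≈ -2.4 — neutral; leaves from a protonated ether (an oxonium ion, R–O(H)R'⁺)
p-nitrobenzoate (p-O₂N–C₆H₄–COO⁻): pKₐ(p-nitrobenzoic acid) ≈ 3.4 — electron-withdrawing nitro group stabilises the carboxylate
RS⁻: pKₐ(RSH (a thiol)) ≈ 10.5
tert-butoxide: pKₐ(t-BuOH) ≈ 18
The question asks for worst first, so the sequence is read in increasing leaving-group ability.

tert-butoxide < RS⁻ < p-nitrobenzoate (p-O₂N–C₆H₄–COO⁻) < R'OH < iodide (I⁻)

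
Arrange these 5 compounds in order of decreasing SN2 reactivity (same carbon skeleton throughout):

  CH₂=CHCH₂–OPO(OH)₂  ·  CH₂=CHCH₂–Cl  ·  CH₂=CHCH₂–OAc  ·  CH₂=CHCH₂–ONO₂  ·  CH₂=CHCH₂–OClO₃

CH₂=CHCH₂–OClO₃ > CH₂=CHCH₂–Cl > CH₂=CHCH₂–ONO₂ > CH₂=CHCH₂–OPO(OH)₂ > CH₂=CHCH₂–OAc

With the same alkyl group throughout, only the leaving group differentiates the rates.
Leaving-group ability tracks the stability of the departed species; conjugate-acid pKₐ is the usual yardstick (lower pKₐ → better LG).
CH₂=CHCH₂–OClO₃ loses ClO₄⁻: pKₐ(HClO₄) ≈ -10
CH₂=CHCH₂–Cl loses Cl⁻: pKₐ(HCl) ≈ -7
CH₂=CHCH₂–ONO₂ loses NO₃⁻: pKₐ(HNO₃) ≈ -1.3
CH₂=CHCH₂–OPO(OH)₂ loses H₂PO₄⁻: pKₐ(H₃PO₄) ≈ 2.1
CH₂=CHCH₂–OAc loses AcO⁻: pKₐ(CH₃COOH) ≈ 4.8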